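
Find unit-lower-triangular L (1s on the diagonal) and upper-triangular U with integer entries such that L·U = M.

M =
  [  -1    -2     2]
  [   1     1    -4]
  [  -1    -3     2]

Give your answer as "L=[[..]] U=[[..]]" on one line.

L=[[1,0,0],[-1,1,0],[1,1,1]] U=[[-1,-2,2],[0,-1,-2],[0,0,2]]

  row1 -= -1·row0 → [0,-1,-2]
  row2 -= 1·row0 → [0,-1,0]
  row2 -= 1·row1 → [0,0,2]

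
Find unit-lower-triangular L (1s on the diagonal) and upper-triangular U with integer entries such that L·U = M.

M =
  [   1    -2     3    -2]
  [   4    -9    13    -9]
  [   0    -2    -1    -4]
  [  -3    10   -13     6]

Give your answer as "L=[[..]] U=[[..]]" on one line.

  r1 -= 4·r0 → [0,-1,1,-1]
  r2 -= 0·r0 → [0,-2,-1,-4]
  r3 -= -3·r0 → [0,4,-4,0]
  r2 -= 2·r1 → [0,0,-3,-2]
  r3 -= -4·r1 → [0,0,0,-4]
  r3 -= 0·r2 → [0,0,0,-4]

L=[[1,0,0,0],[4,1,0,0],[0,2,1,0],[-3,-4,0,1]] U=[[1,-2,3,-2],[0,-1,1,-1],[0,0,-3,-2],[0,0,0,-4]]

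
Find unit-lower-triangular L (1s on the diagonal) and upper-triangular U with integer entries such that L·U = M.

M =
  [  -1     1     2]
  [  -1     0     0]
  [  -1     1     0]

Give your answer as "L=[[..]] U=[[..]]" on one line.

  R1 -= 1·R0 → [0,-1,-2]
  R2 -= 1·R0 → [0,0,-2]
  R2 -= 0·R1 → [0,0,-2]

L=[[1,0,0],[1,1,0],[1,0,1]] U=[[-1,1,2],[0,-1,-2],[0,0,-2]]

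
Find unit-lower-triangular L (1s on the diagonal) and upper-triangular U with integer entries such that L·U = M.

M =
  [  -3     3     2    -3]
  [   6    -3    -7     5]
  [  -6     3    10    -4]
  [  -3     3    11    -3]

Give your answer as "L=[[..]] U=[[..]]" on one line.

L=[[1,0,0,0],[-2,1,0,0],[2,-1,1,0],[1,0,3,1]] U=[[-3,3,2,-3],[0,3,-3,-1],[0,0,3,1],[0,0,0,-3]]

  r1 -= -2·r0 → [0,3,-3,-1]
  r2 -= 2·r0 → [0,-3,6,2]
  r3 -= 1·r0 → [0,0,9,0]
  r2 -= -1·r1 → [0,0,3,1]
  r3 -= 0·r1 → [0,0,9,0]
  r3 -= 3·r2 → [0,0,0,-3]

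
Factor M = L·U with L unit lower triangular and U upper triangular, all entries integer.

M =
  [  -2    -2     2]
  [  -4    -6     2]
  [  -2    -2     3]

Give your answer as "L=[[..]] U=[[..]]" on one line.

L=[[1,0,0],[2,1,0],[1,0,1]] U=[[-2,-2,2],[0,-2,-2],[0,0,1]]

  r1 -= 2·r0 → [0,-2,-2]
  r2 -= 1·r0 → [0,0,1]
  r2 -= 0·r1 → [0,0,1]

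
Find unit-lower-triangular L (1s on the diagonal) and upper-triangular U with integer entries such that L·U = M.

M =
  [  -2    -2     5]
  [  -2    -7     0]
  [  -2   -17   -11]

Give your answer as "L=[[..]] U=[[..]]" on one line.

L=[[1,0,0],[1,1,0],[1,3,1]] U=[[-2,-2,5],[0,-5,-5],[0,0,-1]]

  r1 -= 1·r0 → [0,-5,-5]
  r2 -= 1·r0 → [0,-15,-16]
  r2 -= 3·r1 → [0,0,-1]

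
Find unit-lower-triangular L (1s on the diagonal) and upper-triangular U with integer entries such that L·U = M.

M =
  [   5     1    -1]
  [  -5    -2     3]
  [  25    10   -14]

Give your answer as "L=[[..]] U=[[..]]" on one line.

  r1 -= -1·r0 → [0,-1,2]
  r2 -= 5·r0 → [0,5,-9]
  r2 -= -5·r1 → [0,0,1]

L=[[1,0,0],[-1,1,0],[5,-5,1]] U=[[5,1,-1],[0,-1,2],[0,0,1]]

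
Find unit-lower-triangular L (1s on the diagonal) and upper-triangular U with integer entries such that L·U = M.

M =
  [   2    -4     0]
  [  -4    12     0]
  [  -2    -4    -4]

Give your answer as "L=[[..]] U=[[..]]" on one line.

  R1 -= -2·R0 → [0,4,0]
  R2 -= -1·R0 → [0,-8,-4]
  R2 -= -2·R1 → [0,0,-4]

L=[[1,0,0],[-2,1,0],[-1,-2,1]] U=[[2,-4,0],[0,4,0],[0,0,-4]]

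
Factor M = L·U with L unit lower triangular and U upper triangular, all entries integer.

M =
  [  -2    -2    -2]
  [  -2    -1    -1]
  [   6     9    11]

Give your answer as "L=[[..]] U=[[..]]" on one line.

L=[[1,0,0],[1,1,0],[-3,3,1]] U=[[-2,-2,-2],[0,1,1],[0,0,2]]

  r1 -= 1·r0 → [0,1,1]
  r2 -= -3·r0 → [0,3,5]
  r2 -= 3·r1 → [0,0,2]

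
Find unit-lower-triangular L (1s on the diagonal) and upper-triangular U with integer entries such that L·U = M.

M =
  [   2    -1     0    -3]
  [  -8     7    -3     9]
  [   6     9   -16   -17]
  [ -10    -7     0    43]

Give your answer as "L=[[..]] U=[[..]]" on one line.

L=[[1,0,0,0],[-4,1,0,0],[3,4,1,0],[-5,-4,3,1]] U=[[2,-1,0,-3],[0,3,-3,-3],[0,0,-4,4],[0,0,0,4]]

  R1 -= -4·R0 → [0,3,-3,-3]
  R2 -= 3·R0 → [0,12,-16,-8]
  R3 -= -5·R0 → [0,-12,0,28]
  R2 -= 4·R1 → [0,0,-4,4]
  R3 -= -4·R1 → [0,0,-12,16]
  R3 -= 3·R2 → [0,0,0,4]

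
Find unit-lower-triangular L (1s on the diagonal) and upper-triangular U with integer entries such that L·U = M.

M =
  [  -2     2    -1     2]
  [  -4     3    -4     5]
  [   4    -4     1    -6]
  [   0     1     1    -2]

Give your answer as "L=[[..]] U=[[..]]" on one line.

L=[[1,0,0,0],[2,1,0,0],[-2,0,1,0],[0,-1,1,1]] U=[[-2,2,-1,2],[0,-1,-2,1],[0,0,-1,-2],[0,0,0,1]]

  R1 -= 2·R0 → [0,-1,-2,1]
  R2 -= -2·R0 → [0,0,-1,-2]
  R3 -= 0·R0 → [0,1,1,-2]
  R2 -= 0·R1 → [0,0,-1,-2]
  R3 -= -1·R1 → [0,0,-1,-1]
  R3 -= 1·R2 → [0,0,0,1]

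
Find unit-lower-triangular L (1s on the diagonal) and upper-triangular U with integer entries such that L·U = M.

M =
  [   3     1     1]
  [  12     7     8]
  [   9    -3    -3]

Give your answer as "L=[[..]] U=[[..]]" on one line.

L=[[1,0,0],[4,1,0],[3,-2,1]] U=[[3,1,1],[0,3,4],[0,0,2]]

  r1 -= 4·r0 → [0,3,4]
  r2 -= 3·r0 → [0,-6,-6]
  r2 -= -2·r1 → [0,0,2]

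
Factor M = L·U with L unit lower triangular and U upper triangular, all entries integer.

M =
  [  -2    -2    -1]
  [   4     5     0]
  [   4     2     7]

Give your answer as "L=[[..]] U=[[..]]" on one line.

L=[[1,0,0],[-2,1,0],[-2,-2,1]] U=[[-2,-2,-1],[0,1,-2],[0,0,1]]

  row1 -= -2·row0 → [0,1,-2]
  row2 -= -2·row0 → [0,-2,5]
  row2 -= -2·row1 → [0,0,1]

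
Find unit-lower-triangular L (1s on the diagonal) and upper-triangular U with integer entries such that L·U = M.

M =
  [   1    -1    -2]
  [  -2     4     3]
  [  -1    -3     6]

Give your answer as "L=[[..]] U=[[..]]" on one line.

L=[[1,0,0],[-2,1,0],[-1,-2,1]] U=[[1,-1,-2],[0,2,-1],[0,0,2]]

  r1 -= -2·r0 → [0,2,-1]
  r2 -= -1·r0 → [0,-4,4]
  r2 -= -2·r1 → [0,0,2]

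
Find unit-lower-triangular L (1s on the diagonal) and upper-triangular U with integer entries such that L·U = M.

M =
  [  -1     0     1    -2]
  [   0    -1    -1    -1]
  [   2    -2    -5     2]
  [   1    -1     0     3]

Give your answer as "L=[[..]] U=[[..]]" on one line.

  R1 -= 0·R0 → [0,-1,-1,-1]
  R2 -= -2·R0 → [0,-2,-3,-2]
  R3 -= -1·R0 → [0,-1,1,1]
  R2 -= 2·R1 → [0,0,-1,0]
  R3 -= 1·R1 → [0,0,2,2]
  R3 -= -2·R2 → [0,0,0,2]

L=[[1,0,0,0],[0,1,0,0],[-2,2,1,0],[-1,1,-2,1]] U=[[-1,0,1,-2],[0,-1,-1,-1],[0,0,-1,0],[0,0,0,2]]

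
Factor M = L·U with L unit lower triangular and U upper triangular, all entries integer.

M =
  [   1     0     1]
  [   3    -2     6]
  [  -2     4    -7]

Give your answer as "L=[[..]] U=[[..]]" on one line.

L=[[1,0,0],[3,1,0],[-2,-2,1]] U=[[1,0,1],[0,-2,3],[0,0,1]]

  R1 -= 3·R0 → [0,-2,3]
  R2 -= -2·R0 → [0,4,-5]
  R2 -= -2·R1 → [0,0,1]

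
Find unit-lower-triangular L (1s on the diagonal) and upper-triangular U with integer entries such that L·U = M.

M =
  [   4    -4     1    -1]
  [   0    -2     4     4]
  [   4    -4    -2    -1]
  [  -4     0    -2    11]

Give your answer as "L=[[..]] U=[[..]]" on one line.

L=[[1,0,0,0],[0,1,0,0],[1,0,1,0],[-1,2,3,1]] U=[[4,-4,1,-1],[0,-2,4,4],[0,0,-3,0],[0,0,0,2]]

  row1 -= 0·row0 → [0,-2,4,4]
  row2 -= 1·row0 → [0,0,-3,0]
  row3 -= -1·row0 → [0,-4,-1,10]
  row2 -= 0·row1 → [0,0,-3,0]
  row3 -= 2·row1 → [0,0,-9,2]
  row3 -= 3·row2 → [0,0,0,2]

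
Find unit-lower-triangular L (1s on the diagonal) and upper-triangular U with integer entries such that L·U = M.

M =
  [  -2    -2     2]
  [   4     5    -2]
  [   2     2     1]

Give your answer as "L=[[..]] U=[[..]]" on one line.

L=[[1,0,0],[-2,1,0],[-1,0,1]] U=[[-2,-2,2],[0,1,2],[0,0,3]]

  r1 -= -2·r0 → [0,1,2]
  r2 -= -1·r0 → [0,0,3]
  r2 -= 0·r1 → [0,0,3]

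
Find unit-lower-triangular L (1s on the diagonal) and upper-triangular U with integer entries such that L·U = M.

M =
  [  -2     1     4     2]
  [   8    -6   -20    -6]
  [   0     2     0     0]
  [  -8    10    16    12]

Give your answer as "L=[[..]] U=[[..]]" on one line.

  r1 -= -4·r0 → [0,-2,-4,2]
  r2 -= 0·r0 → [0,2,0,0]
  r3 -= 4·r0 → [0,6,0,4]
  r2 -= -1·r1 → [0,0,-4,2]
  r3 -= -3·r1 → [0,0,-12,10]
  r3 -= 3·r2 → [0,0,0,4]

L=[[1,0,0,0],[-4,1,0,0],[0,-1,1,0],[4,-3,3,1]] U=[[-2,1,4,2],[0,-2,-4,2],[0,0,-4,2],[0,0,0,4]]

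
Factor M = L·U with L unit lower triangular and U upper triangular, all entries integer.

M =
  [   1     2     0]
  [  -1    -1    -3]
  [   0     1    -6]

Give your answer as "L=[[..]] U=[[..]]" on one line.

  R1 -= -1·R0 → [0,1,-3]
  R2 -= 0·R0 → [0,1,-6]
  R2 -= 1·R1 → [0,0,-3]

L=[[1,0,0],[-1,1,0],[0,1,1]] U=[[1,2,0],[0,1,-3],[0,0,-3]]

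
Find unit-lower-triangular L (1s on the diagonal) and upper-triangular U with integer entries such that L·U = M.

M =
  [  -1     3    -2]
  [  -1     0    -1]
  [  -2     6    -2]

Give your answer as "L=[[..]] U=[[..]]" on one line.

  R1 -= 1·R0 → [0,-3,1]
  R2 -= 2·R0 → [0,0,2]
  R2 -= 0·R1 → [0,0,2]

L=[[1,0,0],[1,1,0],[2,0,1]] U=[[-1,3,-2],[0,-3,1],[0,0,2]]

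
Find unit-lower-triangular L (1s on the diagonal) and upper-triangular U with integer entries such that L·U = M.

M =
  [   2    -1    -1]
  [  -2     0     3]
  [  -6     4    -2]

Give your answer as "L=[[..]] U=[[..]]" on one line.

  row1 -= -1·row0 → [0,-1,2]
  row2 -= -3·row0 → [0,1,-5]
  row2 -= -1·row1 → [0,0,-3]

L=[[1,0,0],[-1,1,0],[-3,-1,1]] U=[[2,-1,-1],[0,-1,2],[0,0,-3]]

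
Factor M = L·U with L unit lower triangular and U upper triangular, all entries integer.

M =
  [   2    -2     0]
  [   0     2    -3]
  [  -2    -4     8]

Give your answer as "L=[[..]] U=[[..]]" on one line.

  row1 -= 0·row0 → [0,2,-3]
  row2 -= -1·row0 → [0,-6,8]
  row2 -= -3·row1 → [0,0,-1]

L=[[1,0,0],[0,1,0],[-1,-3,1]] U=[[2,-2,0],[0,2,-3],[0,0,-1]]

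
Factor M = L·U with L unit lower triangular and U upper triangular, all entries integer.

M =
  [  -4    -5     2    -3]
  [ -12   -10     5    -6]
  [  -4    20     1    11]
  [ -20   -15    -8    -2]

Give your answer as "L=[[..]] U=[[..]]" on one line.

L=[[1,0,0,0],[3,1,0,0],[1,5,1,0],[5,2,-4,1]] U=[[-4,-5,2,-3],[0,5,-1,3],[0,0,4,-1],[0,0,0,3]]

  r1 -= 3·r0 → [0,5,-1,3]
  r2 -= 1·r0 → [0,25,-1,14]
  r3 -= 5·r0 → [0,10,-18,13]
  r2 -= 5·r1 → [0,0,4,-1]
  r3 -= 2·r1 → [0,0,-16,7]
  r3 -= -4·r2 → [0,0,0,3]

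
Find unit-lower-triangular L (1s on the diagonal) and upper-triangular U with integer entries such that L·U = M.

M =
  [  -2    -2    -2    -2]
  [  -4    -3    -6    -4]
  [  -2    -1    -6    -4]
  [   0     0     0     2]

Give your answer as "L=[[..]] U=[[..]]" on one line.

  R1 -= 2·R0 → [0,1,-2,0]
  R2 -= 1·R0 → [0,1,-4,-2]
  R3 -= 0·R0 → [0,0,0,2]
  R2 -= 1·R1 → [0,0,-2,-2]
  R3 -= 0·R1 → [0,0,0,2]
  R3 -= 0·R2 → [0,0,0,2]

L=[[1,0,0,0],[2,1,0,0],[1,1,1,0],[0,0,0,1]] U=[[-2,-2,-2,-2],[0,1,-2,0],[0,0,-2,-2],[0,0,0,2]]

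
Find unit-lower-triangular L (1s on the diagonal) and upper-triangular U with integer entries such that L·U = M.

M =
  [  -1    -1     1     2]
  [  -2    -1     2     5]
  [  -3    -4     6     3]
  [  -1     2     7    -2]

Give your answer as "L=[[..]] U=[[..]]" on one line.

  r1 -= 2·r0 → [0,1,0,1]
  r2 -= 3·r0 → [0,-1,3,-3]
  r3 -= 1·r0 → [0,3,6,-4]
  r2 -= -1·r1 → [0,0,3,-2]
  r3 -= 3·r1 → [0,0,6,-7]
  r3 -= 2·r2 → [0,0,0,-3]

L=[[1,0,0,0],[2,1,0,0],[3,-1,1,0],[1,3,2,1]] U=[[-1,-1,1,2],[0,1,0,1],[0,0,3,-2],[0,0,0,-3]]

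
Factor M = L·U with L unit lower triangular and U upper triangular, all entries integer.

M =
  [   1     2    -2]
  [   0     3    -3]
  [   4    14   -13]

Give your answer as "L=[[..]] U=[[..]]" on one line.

  row1 -= 0·row0 → [0,3,-3]
  row2 -= 4·row0 → [0,6,-5]
  row2 -= 2·row1 → [0,0,1]

L=[[1,0,0],[0,1,0],[4,2,1]] U=[[1,2,-2],[0,3,-3],[0,0,1]]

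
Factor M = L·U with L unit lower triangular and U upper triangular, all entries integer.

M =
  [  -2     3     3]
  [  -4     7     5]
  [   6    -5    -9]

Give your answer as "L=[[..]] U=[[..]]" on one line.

L=[[1,0,0],[2,1,0],[-3,4,1]] U=[[-2,3,3],[0,1,-1],[0,0,4]]

  R1 -= 2·R0 → [0,1,-1]
  R2 -= -3·R0 → [0,4,0]
  R2 -= 4·R1 → [0,0,4]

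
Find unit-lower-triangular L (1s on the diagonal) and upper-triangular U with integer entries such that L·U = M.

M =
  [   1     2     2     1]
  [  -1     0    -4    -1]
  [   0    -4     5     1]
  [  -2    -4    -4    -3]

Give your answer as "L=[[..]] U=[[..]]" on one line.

L=[[1,0,0,0],[-1,1,0,0],[0,-2,1,0],[-2,0,0,1]] U=[[1,2,2,1],[0,2,-2,0],[0,0,1,1],[0,0,0,-1]]

  R1 -= -1·R0 → [0,2,-2,0]
  R2 -= 0·R0 → [0,-4,5,1]
  R3 -= -2·R0 → [0,0,0,-1]
  R2 -= -2·R1 → [0,0,1,1]
  R3 -= 0·R1 → [0,0,0,-1]
  R3 -= 0·R2 → [0,0,0,-1]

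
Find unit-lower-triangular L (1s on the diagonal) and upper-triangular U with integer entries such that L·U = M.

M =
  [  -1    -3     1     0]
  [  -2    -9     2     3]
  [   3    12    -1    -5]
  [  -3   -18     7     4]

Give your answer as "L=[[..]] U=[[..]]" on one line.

  R1 -= 2·R0 → [0,-3,0,3]
  R2 -= -3·R0 → [0,3,2,-5]
  R3 -= 3·R0 → [0,-9,4,4]
  R2 -= -1·R1 → [0,0,2,-2]
  R3 -= 3·R1 → [0,0,4,-5]
  R3 -= 2·R2 → [0,0,0,-1]

L=[[1,0,0,0],[2,1,0,0],[-3,-1,1,0],[3,3,2,1]] U=[[-1,-3,1,0],[0,-3,0,3],[0,0,2,-2],[0,0,0,-1]]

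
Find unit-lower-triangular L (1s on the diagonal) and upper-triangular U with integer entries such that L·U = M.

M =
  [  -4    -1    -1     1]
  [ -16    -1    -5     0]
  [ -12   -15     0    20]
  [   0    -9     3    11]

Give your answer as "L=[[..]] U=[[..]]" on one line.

L=[[1,0,0,0],[4,1,0,0],[3,-4,1,0],[0,-3,0,1]] U=[[-4,-1,-1,1],[0,3,-1,-4],[0,0,-1,1],[0,0,0,-1]]

  r1 -= 4·r0 → [0,3,-1,-4]
  r2 -= 3·r0 → [0,-12,3,17]
  r3 -= 0·r0 → [0,-9,3,11]
  r2 -= -4·r1 → [0,0,-1,1]
  r3 -= -3·r1 → [0,0,0,-1]
  r3 -= 0·r2 → [0,0,0,-1]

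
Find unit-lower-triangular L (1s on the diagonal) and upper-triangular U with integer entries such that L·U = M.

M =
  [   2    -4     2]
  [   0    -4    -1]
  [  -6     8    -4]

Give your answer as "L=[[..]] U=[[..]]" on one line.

L=[[1,0,0],[0,1,0],[-3,1,1]] U=[[2,-4,2],[0,-4,-1],[0,0,3]]

  R1 -= 0·R0 → [0,-4,-1]
  R2 -= -3·R0 → [0,-4,2]
  R2 -= 1·R1 → [0,0,3]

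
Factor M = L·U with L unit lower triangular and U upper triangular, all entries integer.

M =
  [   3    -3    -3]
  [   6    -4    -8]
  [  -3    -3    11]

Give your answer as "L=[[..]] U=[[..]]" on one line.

  r1 -= 2·r0 → [0,2,-2]
  r2 -= -1·r0 → [0,-6,8]
  r2 -= -3·r1 → [0,0,2]

L=[[1,0,0],[2,1,0],[-1,-3,1]] U=[[3,-3,-3],[0,2,-2],[0,0,2]]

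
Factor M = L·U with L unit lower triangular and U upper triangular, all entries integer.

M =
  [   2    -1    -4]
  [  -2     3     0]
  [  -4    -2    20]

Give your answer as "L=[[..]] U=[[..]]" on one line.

L=[[1,0,0],[-1,1,0],[-2,-2,1]] U=[[2,-1,-4],[0,2,-4],[0,0,4]]

  r1 -= -1·r0 → [0,2,-4]
  r2 -= -2·r0 → [0,-4,12]
  r2 -= -2·r1 → [0,0,4]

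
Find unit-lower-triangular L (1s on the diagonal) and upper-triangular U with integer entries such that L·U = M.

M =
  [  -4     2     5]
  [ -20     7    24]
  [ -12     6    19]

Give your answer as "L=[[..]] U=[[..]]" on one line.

L=[[1,0,0],[5,1,0],[3,0,1]] U=[[-4,2,5],[0,-3,-1],[0,0,4]]

  r1 -= 5·r0 → [0,-3,-1]
  r2 -= 3·r0 → [0,0,4]
  r2 -= 0·r1 → [0,0,4]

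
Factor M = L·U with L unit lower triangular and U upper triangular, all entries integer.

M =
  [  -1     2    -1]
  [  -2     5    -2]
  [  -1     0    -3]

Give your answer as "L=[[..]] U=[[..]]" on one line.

L=[[1,0,0],[2,1,0],[1,-2,1]] U=[[-1,2,-1],[0,1,0],[0,0,-2]]

  row1 -= 2·row0 → [0,1,0]
  row2 -= 1·row0 → [0,-2,-2]
  row2 -= -2·row1 → [0,0,-2]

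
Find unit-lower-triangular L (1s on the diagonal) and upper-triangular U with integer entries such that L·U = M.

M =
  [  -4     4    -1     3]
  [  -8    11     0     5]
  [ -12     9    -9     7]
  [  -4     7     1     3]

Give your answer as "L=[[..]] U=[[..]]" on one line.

L=[[1,0,0,0],[2,1,0,0],[3,-1,1,0],[1,1,0,1]] U=[[-4,4,-1,3],[0,3,2,-1],[0,0,-4,-3],[0,0,0,1]]

  row1 -= 2·row0 → [0,3,2,-1]
  row2 -= 3·row0 → [0,-3,-6,-2]
  row3 -= 1·row0 → [0,3,2,0]
  row2 -= -1·row1 → [0,0,-4,-3]
  row3 -= 1·row1 → [0,0,0,1]
  row3 -= 0·row2 → [0,0,0,1]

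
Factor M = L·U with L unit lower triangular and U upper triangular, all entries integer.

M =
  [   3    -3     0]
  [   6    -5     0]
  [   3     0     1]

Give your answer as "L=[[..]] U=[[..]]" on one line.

L=[[1,0,0],[2,1,0],[1,3,1]] U=[[3,-3,0],[0,1,0],[0,0,1]]

  row1 -= 2·row0 → [0,1,0]
  row2 -= 1·row0 → [0,3,1]
  row2 -= 3·row1 → [0,0,1]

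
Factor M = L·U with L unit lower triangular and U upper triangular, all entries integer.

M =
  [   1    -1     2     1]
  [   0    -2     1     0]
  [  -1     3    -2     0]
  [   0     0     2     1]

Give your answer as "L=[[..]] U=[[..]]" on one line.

L=[[1,0,0,0],[0,1,0,0],[-1,-1,1,0],[0,0,2,1]] U=[[1,-1,2,1],[0,-2,1,0],[0,0,1,1],[0,0,0,-1]]

  r1 -= 0·r0 → [0,-2,1,0]
  r2 -= -1·r0 → [0,2,0,1]
  r3 -= 0·r0 → [0,0,2,1]
  r2 -= -1·r1 → [0,0,1,1]
  r3 -= 0·r1 → [0,0,2,1]
  r3 -= 2·r2 → [0,0,0,-1]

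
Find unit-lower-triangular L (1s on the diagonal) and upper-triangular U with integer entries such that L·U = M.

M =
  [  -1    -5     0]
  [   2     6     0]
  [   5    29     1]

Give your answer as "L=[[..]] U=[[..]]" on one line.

  R1 -= -2·R0 → [0,-4,0]
  R2 -= -5·R0 → [0,4,1]
  R2 -= -1·R1 → [0,0,1]

L=[[1,0,0],[-2,1,0],[-5,-1,1]] U=[[-1,-5,0],[0,-4,0],[0,0,1]]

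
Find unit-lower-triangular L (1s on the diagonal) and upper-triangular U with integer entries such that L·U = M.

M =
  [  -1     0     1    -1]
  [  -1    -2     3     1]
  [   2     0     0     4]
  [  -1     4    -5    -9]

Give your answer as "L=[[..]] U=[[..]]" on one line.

L=[[1,0,0,0],[1,1,0,0],[-2,0,1,0],[1,-2,-1,1]] U=[[-1,0,1,-1],[0,-2,2,2],[0,0,2,2],[0,0,0,-2]]

  R1 -= 1·R0 → [0,-2,2,2]
  R2 -= -2·R0 → [0,0,2,2]
  R3 -= 1·R0 → [0,4,-6,-8]
  R2 -= 0·R1 → [0,0,2,2]
  R3 -= -2·R1 → [0,0,-2,-4]
  R3 -= -1·R2 → [0,0,0,-2]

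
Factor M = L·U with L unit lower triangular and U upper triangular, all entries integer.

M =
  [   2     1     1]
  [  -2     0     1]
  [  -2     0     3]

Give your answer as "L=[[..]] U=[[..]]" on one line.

L=[[1,0,0],[-1,1,0],[-1,1,1]] U=[[2,1,1],[0,1,2],[0,0,2]]

  R1 -= -1·R0 → [0,1,2]
  R2 -= -1·R0 → [0,1,4]
  R2 -= 1·R1 → [0,0,2]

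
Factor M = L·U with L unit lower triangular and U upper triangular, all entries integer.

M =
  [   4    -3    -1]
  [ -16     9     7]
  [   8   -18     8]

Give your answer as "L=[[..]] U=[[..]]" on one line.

L=[[1,0,0],[-4,1,0],[2,4,1]] U=[[4,-3,-1],[0,-3,3],[0,0,-2]]

  r1 -= -4·r0 → [0,-3,3]
  r2 -= 2·r0 → [0,-12,10]
  r2 -= 4·r1 → [0,0,-2]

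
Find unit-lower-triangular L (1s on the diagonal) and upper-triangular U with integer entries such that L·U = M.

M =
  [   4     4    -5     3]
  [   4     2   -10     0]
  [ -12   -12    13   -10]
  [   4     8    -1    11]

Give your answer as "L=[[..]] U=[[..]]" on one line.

  R1 -= 1·R0 → [0,-2,-5,-3]
  R2 -= -3·R0 → [0,0,-2,-1]
  R3 -= 1·R0 → [0,4,4,8]
  R2 -= 0·R1 → [0,0,-2,-1]
  R3 -= -2·R1 → [0,0,-6,2]
  R3 -= 3·R2 → [0,0,0,5]

L=[[1,0,0,0],[1,1,0,0],[-3,0,1,0],[1,-2,3,1]] U=[[4,4,-5,3],[0,-2,-5,-3],[0,0,-2,-1],[0,0,0,5]]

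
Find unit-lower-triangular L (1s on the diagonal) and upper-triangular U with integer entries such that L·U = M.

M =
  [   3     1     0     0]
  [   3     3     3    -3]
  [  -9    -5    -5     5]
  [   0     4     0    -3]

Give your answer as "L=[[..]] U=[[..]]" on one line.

  r1 -= 1·r0 → [0,2,3,-3]
  r2 -= -3·r0 → [0,-2,-5,5]
  r3 -= 0·r0 → [0,4,0,-3]
  r2 -= -1·r1 → [0,0,-2,2]
  r3 -= 2·r1 → [0,0,-6,3]
  r3 -= 3·r2 → [0,0,0,-3]

L=[[1,0,0,0],[1,1,0,0],[-3,-1,1,0],[0,2,3,1]] U=[[3,1,0,0],[0,2,3,-3],[0,0,-2,2],[0,0,0,-3]]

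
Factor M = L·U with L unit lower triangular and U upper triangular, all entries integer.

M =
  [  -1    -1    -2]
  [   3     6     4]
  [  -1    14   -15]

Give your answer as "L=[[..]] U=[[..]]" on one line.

  r1 -= -3·r0 → [0,3,-2]
  r2 -= 1·r0 → [0,15,-13]
  r2 -= 5·r1 → [0,0,-3]

L=[[1,0,0],[-3,1,0],[1,5,1]] U=[[-1,-1,-2],[0,3,-2],[0,0,-3]]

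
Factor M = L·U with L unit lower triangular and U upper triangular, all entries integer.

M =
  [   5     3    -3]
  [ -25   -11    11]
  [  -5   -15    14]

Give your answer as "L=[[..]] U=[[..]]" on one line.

L=[[1,0,0],[-5,1,0],[-1,-3,1]] U=[[5,3,-3],[0,4,-4],[0,0,-1]]

  R1 -= -5·R0 → [0,4,-4]
  R2 -= -1·R0 → [0,-12,11]
  R2 -= -3·R1 → [0,0,-1]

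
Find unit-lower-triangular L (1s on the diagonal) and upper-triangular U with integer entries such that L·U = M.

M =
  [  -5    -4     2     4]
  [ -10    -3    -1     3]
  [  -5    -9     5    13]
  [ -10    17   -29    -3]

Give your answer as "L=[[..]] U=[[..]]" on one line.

  r1 -= 2·r0 → [0,5,-5,-5]
  r2 -= 1·r0 → [0,-5,3,9]
  r3 -= 2·r0 → [0,25,-33,-11]
  r2 -= -1·r1 → [0,0,-2,4]
  r3 -= 5·r1 → [0,0,-8,14]
  r3 -= 4·r2 → [0,0,0,-2]

L=[[1,0,0,0],[2,1,0,0],[1,-1,1,0],[2,5,4,1]] U=[[-5,-4,2,4],[0,5,-5,-5],[0,0,-2,4],[0,0,0,-2]]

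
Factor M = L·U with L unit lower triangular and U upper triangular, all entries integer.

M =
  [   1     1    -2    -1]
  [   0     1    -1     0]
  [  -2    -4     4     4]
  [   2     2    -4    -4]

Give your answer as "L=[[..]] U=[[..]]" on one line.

L=[[1,0,0,0],[0,1,0,0],[-2,-2,1,0],[2,0,0,1]] U=[[1,1,-2,-1],[0,1,-1,0],[0,0,-2,2],[0,0,0,-2]]

  r1 -= 0·r0 → [0,1,-1,0]
  r2 -= -2·r0 → [0,-2,0,2]
  r3 -= 2·r0 → [0,0,0,-2]
  r2 -= -2·r1 → [0,0,-2,2]
  r3 -= 0·r1 → [0,0,0,-2]
  r3 -= 0·r2 → [0,0,0,-2]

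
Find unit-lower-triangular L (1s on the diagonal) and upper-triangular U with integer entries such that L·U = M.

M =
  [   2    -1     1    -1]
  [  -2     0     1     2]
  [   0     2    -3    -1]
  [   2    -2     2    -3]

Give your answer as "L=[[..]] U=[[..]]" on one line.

L=[[1,0,0,0],[-1,1,0,0],[0,-2,1,0],[1,1,-1,1]] U=[[2,-1,1,-1],[0,-1,2,1],[0,0,1,1],[0,0,0,-2]]

  R1 -= -1·R0 → [0,-1,2,1]
  R2 -= 0·R0 → [0,2,-3,-1]
  R3 -= 1·R0 → [0,-1,1,-2]
  R2 -= -2·R1 → [0,0,1,1]
  R3 -= 1·R1 → [0,0,-1,-3]
  R3 -= -1·R2 → [0,0,0,-2]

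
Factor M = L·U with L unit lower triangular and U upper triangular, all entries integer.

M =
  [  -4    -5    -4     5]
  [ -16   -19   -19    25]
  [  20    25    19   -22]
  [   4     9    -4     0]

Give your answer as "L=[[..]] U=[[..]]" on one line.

  R1 -= 4·R0 → [0,1,-3,5]
  R2 -= -5·R0 → [0,0,-1,3]
  R3 -= -1·R0 → [0,4,-8,5]
  R2 -= 0·R1 → [0,0,-1,3]
  R3 -= 4·R1 → [0,0,4,-15]
  R3 -= -4·R2 → [0,0,0,-3]

L=[[1,0,0,0],[4,1,0,0],[-5,0,1,0],[-1,4,-4,1]] U=[[-4,-5,-4,5],[0,1,-3,5],[0,0,-1,3],[0,0,0,-3]]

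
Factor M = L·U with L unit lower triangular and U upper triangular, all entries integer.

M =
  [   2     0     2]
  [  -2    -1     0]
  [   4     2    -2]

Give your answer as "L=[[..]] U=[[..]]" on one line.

  R1 -= -1·R0 → [0,-1,2]
  R2 -= 2·R0 → [0,2,-6]
  R2 -= -2·R1 → [0,0,-2]

L=[[1,0,0],[-1,1,0],[2,-2,1]] U=[[2,0,2],[0,-1,2],[0,0,-2]]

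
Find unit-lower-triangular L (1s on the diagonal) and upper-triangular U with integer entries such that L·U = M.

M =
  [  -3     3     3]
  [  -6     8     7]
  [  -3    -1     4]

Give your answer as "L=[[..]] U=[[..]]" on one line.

  r1 -= 2·r0 → [0,2,1]
  r2 -= 1·r0 → [0,-4,1]
  r2 -= -2·r1 → [0,0,3]

L=[[1,0,0],[2,1,0],[1,-2,1]] U=[[-3,3,3],[0,2,1],[0,0,3]]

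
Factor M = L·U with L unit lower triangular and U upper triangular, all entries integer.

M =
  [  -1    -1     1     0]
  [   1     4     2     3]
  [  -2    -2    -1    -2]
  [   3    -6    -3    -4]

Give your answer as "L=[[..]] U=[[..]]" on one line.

  row1 -= -1·row0 → [0,3,3,3]
  row2 -= 2·row0 → [0,0,-3,-2]
  row3 -= -3·row0 → [0,-9,0,-4]
  row2 -= 0·row1 → [0,0,-3,-2]
  row3 -= -3·row1 → [0,0,9,5]
  row3 -= -3·row2 → [0,0,0,-1]

L=[[1,0,0,0],[-1,1,0,0],[2,0,1,0],[-3,-3,-3,1]] U=[[-1,-1,1,0],[0,3,3,3],[0,0,-3,-2],[0,0,0,-1]]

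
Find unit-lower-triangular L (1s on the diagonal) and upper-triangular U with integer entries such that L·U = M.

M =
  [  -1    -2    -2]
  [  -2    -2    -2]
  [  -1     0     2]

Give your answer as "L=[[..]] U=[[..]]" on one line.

L=[[1,0,0],[2,1,0],[1,1,1]] U=[[-1,-2,-2],[0,2,2],[0,0,2]]

  row1 -= 2·row0 → [0,2,2]
  row2 -= 1·row0 → [0,2,4]
  row2 -= 1·row1 → [0,0,2]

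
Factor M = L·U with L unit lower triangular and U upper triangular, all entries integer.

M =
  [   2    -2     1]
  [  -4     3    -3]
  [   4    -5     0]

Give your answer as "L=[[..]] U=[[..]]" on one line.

  R1 -= -2·R0 → [0,-1,-1]
  R2 -= 2·R0 → [0,-1,-2]
  R2 -= 1·R1 → [0,0,-1]

L=[[1,0,0],[-2,1,0],[2,1,1]] U=[[2,-2,1],[0,-1,-1],[0,0,-1]]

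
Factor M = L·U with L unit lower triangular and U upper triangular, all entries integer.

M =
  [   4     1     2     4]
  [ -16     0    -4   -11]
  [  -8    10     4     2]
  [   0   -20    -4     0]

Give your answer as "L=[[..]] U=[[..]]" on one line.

  R1 -= -4·R0 → [0,4,4,5]
  R2 -= -2·R0 → [0,12,8,10]
  R3 -= 0·R0 → [0,-20,-4,0]
  R2 -= 3·R1 → [0,0,-4,-5]
  R3 -= -5·R1 → [0,0,16,25]
  R3 -= -4·R2 → [0,0,0,5]

L=[[1,0,0,0],[-4,1,0,0],[-2,3,1,0],[0,-5,-4,1]] U=[[4,1,2,4],[0,4,4,5],[0,0,-4,-5],[0,0,0,5]]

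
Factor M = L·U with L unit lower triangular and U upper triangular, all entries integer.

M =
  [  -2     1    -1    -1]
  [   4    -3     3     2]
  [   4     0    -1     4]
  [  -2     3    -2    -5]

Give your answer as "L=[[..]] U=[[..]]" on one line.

  R1 -= -2·R0 → [0,-1,1,0]
  R2 -= -2·R0 → [0,2,-3,2]
  R3 -= 1·R0 → [0,2,-1,-4]
  R2 -= -2·R1 → [0,0,-1,2]
  R3 -= -2·R1 → [0,0,1,-4]
  R3 -= -1·R2 → [0,0,0,-2]

L=[[1,0,0,0],[-2,1,0,0],[-2,-2,1,0],[1,-2,-1,1]] U=[[-2,1,-1,-1],[0,-1,1,0],[0,0,-1,2],[0,0,0,-2]]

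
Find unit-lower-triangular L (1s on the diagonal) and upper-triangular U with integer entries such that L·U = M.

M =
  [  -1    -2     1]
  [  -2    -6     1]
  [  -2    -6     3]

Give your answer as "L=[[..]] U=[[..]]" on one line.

  r1 -= 2·r0 → [0,-2,-1]
  r2 -= 2·r0 → [0,-2,1]
  r2 -= 1·r1 → [0,0,2]

L=[[1,0,0],[2,1,0],[2,1,1]] U=[[-1,-2,1],[0,-2,-1],[0,0,2]]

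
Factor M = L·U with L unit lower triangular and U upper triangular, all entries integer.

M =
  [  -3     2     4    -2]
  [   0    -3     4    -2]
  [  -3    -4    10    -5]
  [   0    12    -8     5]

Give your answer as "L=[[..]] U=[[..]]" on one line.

  r1 -= 0·r0 → [0,-3,4,-2]
  r2 -= 1·r0 → [0,-6,6,-3]
  r3 -= 0·r0 → [0,12,-8,5]
  r2 -= 2·r1 → [0,0,-2,1]
  r3 -= -4·r1 → [0,0,8,-3]
  r3 -= -4·r2 → [0,0,0,1]

L=[[1,0,0,0],[0,1,0,0],[1,2,1,0],[0,-4,-4,1]] U=[[-3,2,4,-2],[0,-3,4,-2],[0,0,-2,1],[0,0,0,1]]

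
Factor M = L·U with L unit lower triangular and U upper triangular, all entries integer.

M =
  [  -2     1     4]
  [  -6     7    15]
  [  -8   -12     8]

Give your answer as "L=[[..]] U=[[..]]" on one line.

L=[[1,0,0],[3,1,0],[4,-4,1]] U=[[-2,1,4],[0,4,3],[0,0,4]]

  r1 -= 3·r0 → [0,4,3]
  r2 -= 4·r0 → [0,-16,-8]
  r2 -= -4·r1 → [0,0,4]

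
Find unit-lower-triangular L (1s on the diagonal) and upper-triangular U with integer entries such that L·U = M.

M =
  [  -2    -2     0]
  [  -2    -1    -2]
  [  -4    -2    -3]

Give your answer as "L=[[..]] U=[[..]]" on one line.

  R1 -= 1·R0 → [0,1,-2]
  R2 -= 2·R0 → [0,2,-3]
  R2 -= 2·R1 → [0,0,1]

L=[[1,0,0],[1,1,0],[2,2,1]] U=[[-2,-2,0],[0,1,-2],[0,0,1]]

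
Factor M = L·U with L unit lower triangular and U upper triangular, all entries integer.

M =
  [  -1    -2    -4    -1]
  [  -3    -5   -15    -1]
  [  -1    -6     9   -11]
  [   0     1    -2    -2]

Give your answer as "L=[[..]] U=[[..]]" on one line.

  r1 -= 3·r0 → [0,1,-3,2]
  r2 -= 1·r0 → [0,-4,13,-10]
  r3 -= 0·r0 → [0,1,-2,-2]
  r2 -= -4·r1 → [0,0,1,-2]
  r3 -= 1·r1 → [0,0,1,-4]
  r3 -= 1·r2 → [0,0,0,-2]

L=[[1,0,0,0],[3,1,0,0],[1,-4,1,0],[0,1,1,1]] U=[[-1,-2,-4,-1],[0,1,-3,2],[0,0,1,-2],[0,0,0,-2]]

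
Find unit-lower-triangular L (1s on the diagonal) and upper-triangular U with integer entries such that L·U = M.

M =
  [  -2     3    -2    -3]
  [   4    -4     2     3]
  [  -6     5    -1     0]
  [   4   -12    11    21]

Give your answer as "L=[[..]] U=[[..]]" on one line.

  R1 -= -2·R0 → [0,2,-2,-3]
  R2 -= 3·R0 → [0,-4,5,9]
  R3 -= -2·R0 → [0,-6,7,15]
  R2 -= -2·R1 → [0,0,1,3]
  R3 -= -3·R1 → [0,0,1,6]
  R3 -= 1·R2 → [0,0,0,3]

L=[[1,0,0,0],[-2,1,0,0],[3,-2,1,0],[-2,-3,1,1]] U=[[-2,3,-2,-3],[0,2,-2,-3],[0,0,1,3],[0,0,0,3]]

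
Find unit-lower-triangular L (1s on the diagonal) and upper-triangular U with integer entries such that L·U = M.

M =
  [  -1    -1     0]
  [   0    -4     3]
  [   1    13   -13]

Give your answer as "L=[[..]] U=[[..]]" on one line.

  row1 -= 0·row0 → [0,-4,3]
  row2 -= -1·row0 → [0,12,-13]
  row2 -= -3·row1 → [0,0,-4]

L=[[1,0,0],[0,1,0],[-1,-3,1]] U=[[-1,-1,0],[0,-4,3],[0,0,-4]]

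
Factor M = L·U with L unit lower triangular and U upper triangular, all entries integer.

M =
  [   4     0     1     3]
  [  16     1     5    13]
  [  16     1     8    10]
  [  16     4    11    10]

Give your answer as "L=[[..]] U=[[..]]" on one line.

L=[[1,0,0,0],[4,1,0,0],[4,1,1,0],[4,4,1,1]] U=[[4,0,1,3],[0,1,1,1],[0,0,3,-3],[0,0,0,-3]]

  row1 -= 4·row0 → [0,1,1,1]
  row2 -= 4·row0 → [0,1,4,-2]
  row3 -= 4·row0 → [0,4,7,-2]
  row2 -= 1·row1 → [0,0,3,-3]
  row3 -= 4·row1 → [0,0,3,-6]
  row3 -= 1·row2 → [0,0,0,-3]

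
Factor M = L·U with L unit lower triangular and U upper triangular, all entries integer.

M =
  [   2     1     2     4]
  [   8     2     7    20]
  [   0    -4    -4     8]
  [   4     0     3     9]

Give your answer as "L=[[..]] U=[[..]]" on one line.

L=[[1,0,0,0],[4,1,0,0],[0,2,1,0],[2,1,0,1]] U=[[2,1,2,4],[0,-2,-1,4],[0,0,-2,0],[0,0,0,-3]]

  R1 -= 4·R0 → [0,-2,-1,4]
  R2 -= 0·R0 → [0,-4,-4,8]
  R3 -= 2·R0 → [0,-2,-1,1]
  R2 -= 2·R1 → [0,0,-2,0]
  R3 -= 1·R1 → [0,0,0,-3]
  R3 -= 0·R2 → [0,0,0,-3]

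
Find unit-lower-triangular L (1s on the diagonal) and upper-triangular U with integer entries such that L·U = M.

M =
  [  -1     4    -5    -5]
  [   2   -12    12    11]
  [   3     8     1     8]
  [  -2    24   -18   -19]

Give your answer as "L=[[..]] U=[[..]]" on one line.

L=[[1,0,0,0],[-2,1,0,0],[-3,-5,1,0],[2,-4,0,1]] U=[[-1,4,-5,-5],[0,-4,2,1],[0,0,-4,-2],[0,0,0,-5]]

  row1 -= -2·row0 → [0,-4,2,1]
  row2 -= -3·row0 → [0,20,-14,-7]
  row3 -= 2·row0 → [0,16,-8,-9]
  row2 -= -5·row1 → [0,0,-4,-2]
  row3 -= -4·row1 → [0,0,0,-5]
  row3 -= 0·row2 → [0,0,0,-5]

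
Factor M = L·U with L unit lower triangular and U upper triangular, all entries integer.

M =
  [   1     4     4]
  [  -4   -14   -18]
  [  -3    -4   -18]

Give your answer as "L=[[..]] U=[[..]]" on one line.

L=[[1,0,0],[-4,1,0],[-3,4,1]] U=[[1,4,4],[0,2,-2],[0,0,2]]

  r1 -= -4·r0 → [0,2,-2]
  r2 -= -3·r0 → [0,8,-6]
  r2 -= 4·r1 → [0,0,2]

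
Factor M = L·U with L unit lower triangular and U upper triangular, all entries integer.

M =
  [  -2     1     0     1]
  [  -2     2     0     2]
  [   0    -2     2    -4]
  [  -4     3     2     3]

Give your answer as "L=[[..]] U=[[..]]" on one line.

  R1 -= 1·R0 → [0,1,0,1]
  R2 -= 0·R0 → [0,-2,2,-4]
  R3 -= 2·R0 → [0,1,2,1]
  R2 -= -2·R1 → [0,0,2,-2]
  R3 -= 1·R1 → [0,0,2,0]
  R3 -= 1·R2 → [0,0,0,2]

L=[[1,0,0,0],[1,1,0,0],[0,-2,1,0],[2,1,1,1]] U=[[-2,1,0,1],[0,1,0,1],[0,0,2,-2],[0,0,0,2]]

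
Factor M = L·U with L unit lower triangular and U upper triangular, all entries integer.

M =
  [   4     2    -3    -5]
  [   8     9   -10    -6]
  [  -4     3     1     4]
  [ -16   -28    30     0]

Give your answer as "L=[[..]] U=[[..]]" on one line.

  R1 -= 2·R0 → [0,5,-4,4]
  R2 -= -1·R0 → [0,5,-2,-1]
  R3 -= -4·R0 → [0,-20,18,-20]
  R2 -= 1·R1 → [0,0,2,-5]
  R3 -= -4·R1 → [0,0,2,-4]
  R3 -= 1·R2 → [0,0,0,1]

L=[[1,0,0,0],[2,1,0,0],[-1,1,1,0],[-4,-4,1,1]] U=[[4,2,-3,-5],[0,5,-4,4],[0,0,2,-5],[0,0,0,1]]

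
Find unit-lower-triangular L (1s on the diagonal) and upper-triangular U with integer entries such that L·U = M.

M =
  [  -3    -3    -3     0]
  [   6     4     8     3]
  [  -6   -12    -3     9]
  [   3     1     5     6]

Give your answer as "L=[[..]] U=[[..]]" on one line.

  R1 -= -2·R0 → [0,-2,2,3]
  R2 -= 2·R0 → [0,-6,3,9]
  R3 -= -1·R0 → [0,-2,2,6]
  R2 -= 3·R1 → [0,0,-3,0]
  R3 -= 1·R1 → [0,0,0,3]
  R3 -= 0·R2 → [0,0,0,3]

L=[[1,0,0,0],[-2,1,0,0],[2,3,1,0],[-1,1,0,1]] U=[[-3,-3,-3,0],[0,-2,2,3],[0,0,-3,0],[0,0,0,3]]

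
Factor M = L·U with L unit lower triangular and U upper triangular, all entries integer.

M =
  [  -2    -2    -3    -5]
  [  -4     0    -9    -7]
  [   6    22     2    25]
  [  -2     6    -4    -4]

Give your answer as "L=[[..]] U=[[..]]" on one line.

  row1 -= 2·row0 → [0,4,-3,3]
  row2 -= -3·row0 → [0,16,-7,10]
  row3 -= 1·row0 → [0,8,-1,1]
  row2 -= 4·row1 → [0,0,5,-2]
  row3 -= 2·row1 → [0,0,5,-5]
  row3 -= 1·row2 → [0,0,0,-3]

L=[[1,0,0,0],[2,1,0,0],[-3,4,1,0],[1,2,1,1]] U=[[-2,-2,-3,-5],[0,4,-3,3],[0,0,5,-2],[0,0,0,-3]]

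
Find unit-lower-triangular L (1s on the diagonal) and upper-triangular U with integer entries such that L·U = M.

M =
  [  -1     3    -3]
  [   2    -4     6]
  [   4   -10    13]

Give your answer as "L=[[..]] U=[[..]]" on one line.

  R1 -= -2·R0 → [0,2,0]
  R2 -= -4·R0 → [0,2,1]
  R2 -= 1·R1 → [0,0,1]

L=[[1,0,0],[-2,1,0],[-4,1,1]] U=[[-1,3,-3],[0,2,0],[0,0,1]]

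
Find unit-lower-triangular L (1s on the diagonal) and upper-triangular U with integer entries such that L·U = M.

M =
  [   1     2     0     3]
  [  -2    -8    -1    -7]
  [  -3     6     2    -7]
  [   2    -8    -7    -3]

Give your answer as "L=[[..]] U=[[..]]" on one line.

  r1 -= -2·r0 → [0,-4,-1,-1]
  r2 -= -3·r0 → [0,12,2,2]
  r3 -= 2·r0 → [0,-12,-7,-9]
  r2 -= -3·r1 → [0,0,-1,-1]
  r3 -= 3·r1 → [0,0,-4,-6]
  r3 -= 4·r2 → [0,0,0,-2]

L=[[1,0,0,0],[-2,1,0,0],[-3,-3,1,0],[2,3,4,1]] U=[[1,2,0,3],[0,-4,-1,-1],[0,0,-1,-1],[0,0,0,-2]]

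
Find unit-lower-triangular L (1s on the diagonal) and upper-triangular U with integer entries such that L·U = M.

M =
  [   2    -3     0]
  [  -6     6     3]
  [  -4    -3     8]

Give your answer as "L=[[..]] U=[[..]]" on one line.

  r1 -= -3·r0 → [0,-3,3]
  r2 -= -2·r0 → [0,-9,8]
  r2 -= 3·r1 → [0,0,-1]

L=[[1,0,0],[-3,1,0],[-2,3,1]] U=[[2,-3,0],[0,-3,3],[0,0,-1]]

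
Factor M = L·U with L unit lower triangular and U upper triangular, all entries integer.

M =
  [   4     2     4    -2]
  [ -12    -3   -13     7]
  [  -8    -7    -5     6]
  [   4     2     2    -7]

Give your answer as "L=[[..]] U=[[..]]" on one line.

L=[[1,0,0,0],[-3,1,0,0],[-2,-1,1,0],[1,0,-1,1]] U=[[4,2,4,-2],[0,3,-1,1],[0,0,2,3],[0,0,0,-2]]

  r1 -= -3·r0 → [0,3,-1,1]
  r2 -= -2·r0 → [0,-3,3,2]
  r3 -= 1·r0 → [0,0,-2,-5]
  r2 -= -1·r1 → [0,0,2,3]
  r3 -= 0·r1 → [0,0,-2,-5]
  r3 -= -1·r2 → [0,0,0,-2]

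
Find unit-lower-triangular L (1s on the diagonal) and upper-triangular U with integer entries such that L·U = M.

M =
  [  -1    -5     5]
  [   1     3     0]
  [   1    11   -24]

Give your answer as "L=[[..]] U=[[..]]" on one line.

  row1 -= -1·row0 → [0,-2,5]
  row2 -= -1·row0 → [0,6,-19]
  row2 -= -3·row1 → [0,0,-4]

L=[[1,0,0],[-1,1,0],[-1,-3,1]] U=[[-1,-5,5],[0,-2,5],[0,0,-4]]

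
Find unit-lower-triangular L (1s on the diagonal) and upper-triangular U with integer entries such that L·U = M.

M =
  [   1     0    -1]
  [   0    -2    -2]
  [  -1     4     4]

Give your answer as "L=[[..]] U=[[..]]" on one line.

  r1 -= 0·r0 → [0,-2,-2]
  r2 -= -1·r0 → [0,4,3]
  r2 -= -2·r1 → [0,0,-1]

L=[[1,0,0],[0,1,0],[-1,-2,1]] U=[[1,0,-1],[0,-2,-2],[0,0,-1]]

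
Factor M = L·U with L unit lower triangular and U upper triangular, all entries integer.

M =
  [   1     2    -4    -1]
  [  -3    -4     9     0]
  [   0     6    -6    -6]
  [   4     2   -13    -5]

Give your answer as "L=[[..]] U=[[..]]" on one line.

  row1 -= -3·row0 → [0,2,-3,-3]
  row2 -= 0·row0 → [0,6,-6,-6]
  row3 -= 4·row0 → [0,-6,3,-1]
  row2 -= 3·row1 → [0,0,3,3]
  row3 -= -3·row1 → [0,0,-6,-10]
  row3 -= -2·row2 → [0,0,0,-4]

L=[[1,0,0,0],[-3,1,0,0],[0,3,1,0],[4,-3,-2,1]] U=[[1,2,-4,-1],[0,2,-3,-3],[0,0,3,3],[0,0,0,-4]]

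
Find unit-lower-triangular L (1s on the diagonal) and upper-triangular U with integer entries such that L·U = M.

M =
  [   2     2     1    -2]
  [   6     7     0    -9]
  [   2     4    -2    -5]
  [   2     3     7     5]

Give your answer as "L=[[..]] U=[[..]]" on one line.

  R1 -= 3·R0 → [0,1,-3,-3]
  R2 -= 1·R0 → [0,2,-3,-3]
  R3 -= 1·R0 → [0,1,6,7]
  R2 -= 2·R1 → [0,0,3,3]
  R3 -= 1·R1 → [0,0,9,10]
  R3 -= 3·R2 → [0,0,0,1]

L=[[1,0,0,0],[3,1,0,0],[1,2,1,0],[1,1,3,1]] U=[[2,2,1,-2],[0,1,-3,-3],[0,0,3,3],[0,0,0,1]]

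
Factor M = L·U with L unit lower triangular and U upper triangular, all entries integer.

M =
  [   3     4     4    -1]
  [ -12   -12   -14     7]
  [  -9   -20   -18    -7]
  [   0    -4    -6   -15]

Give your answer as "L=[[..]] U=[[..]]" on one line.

  R1 -= -4·R0 → [0,4,2,3]
  R2 -= -3·R0 → [0,-8,-6,-10]
  R3 -= 0·R0 → [0,-4,-6,-15]
  R2 -= -2·R1 → [0,0,-2,-4]
  R3 -= -1·R1 → [0,0,-4,-12]
  R3 -= 2·R2 → [0,0,0,-4]

L=[[1,0,0,0],[-4,1,0,0],[-3,-2,1,0],[0,-1,2,1]] U=[[3,4,4,-1],[0,4,2,3],[0,0,-2,-4],[0,0,0,-4]]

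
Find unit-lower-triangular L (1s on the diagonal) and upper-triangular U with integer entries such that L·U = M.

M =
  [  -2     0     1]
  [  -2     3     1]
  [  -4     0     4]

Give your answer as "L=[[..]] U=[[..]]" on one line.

  r1 -= 1·r0 → [0,3,0]
  r2 -= 2·r0 → [0,0,2]
  r2 -= 0·r1 → [0,0,2]

L=[[1,0,0],[1,1,0],[2,0,1]] U=[[-2,0,1],[0,3,0],[0,0,2]]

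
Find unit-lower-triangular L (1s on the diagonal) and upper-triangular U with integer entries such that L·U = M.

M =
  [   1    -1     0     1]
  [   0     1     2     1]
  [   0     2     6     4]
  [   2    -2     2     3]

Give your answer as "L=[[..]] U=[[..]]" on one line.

L=[[1,0,0,0],[0,1,0,0],[0,2,1,0],[2,0,1,1]] U=[[1,-1,0,1],[0,1,2,1],[0,0,2,2],[0,0,0,-1]]

  r1 -= 0·r0 → [0,1,2,1]
  r2 -= 0·r0 → [0,2,6,4]
  r3 -= 2·r0 → [0,0,2,1]
  r2 -= 2·r1 → [0,0,2,2]
  r3 -= 0·r1 → [0,0,2,1]
  r3 -= 1·r2 → [0,0,0,-1]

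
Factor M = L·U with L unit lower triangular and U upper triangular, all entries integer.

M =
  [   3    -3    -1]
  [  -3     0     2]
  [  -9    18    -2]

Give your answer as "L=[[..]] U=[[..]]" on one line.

L=[[1,0,0],[-1,1,0],[-3,-3,1]] U=[[3,-3,-1],[0,-3,1],[0,0,-2]]

  R1 -= -1·R0 → [0,-3,1]
  R2 -= -3·R0 → [0,9,-5]
  R2 -= -3·R1 → [0,0,-2]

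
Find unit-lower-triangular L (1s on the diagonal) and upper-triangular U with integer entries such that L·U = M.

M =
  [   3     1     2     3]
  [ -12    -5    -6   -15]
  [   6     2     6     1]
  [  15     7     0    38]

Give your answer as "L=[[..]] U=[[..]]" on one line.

L=[[1,0,0,0],[-4,1,0,0],[2,0,1,0],[5,-2,-3,1]] U=[[3,1,2,3],[0,-1,2,-3],[0,0,2,-5],[0,0,0,2]]

  r1 -= -4·r0 → [0,-1,2,-3]
  r2 -= 2·r0 → [0,0,2,-5]
  r3 -= 5·r0 → [0,2,-10,23]
  r2 -= 0·r1 → [0,0,2,-5]
  r3 -= -2·r1 → [0,0,-6,17]
  r3 -= -3·r2 → [0,0,0,2]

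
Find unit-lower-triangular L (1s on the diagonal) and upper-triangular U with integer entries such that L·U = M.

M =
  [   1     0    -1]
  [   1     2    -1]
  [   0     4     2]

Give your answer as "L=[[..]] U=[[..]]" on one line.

  R1 -= 1·R0 → [0,2,0]
  R2 -= 0·R0 → [0,4,2]
  R2 -= 2·R1 → [0,0,2]

L=[[1,0,0],[1,1,0],[0,2,1]] U=[[1,0,-1],[0,2,0],[0,0,2]]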